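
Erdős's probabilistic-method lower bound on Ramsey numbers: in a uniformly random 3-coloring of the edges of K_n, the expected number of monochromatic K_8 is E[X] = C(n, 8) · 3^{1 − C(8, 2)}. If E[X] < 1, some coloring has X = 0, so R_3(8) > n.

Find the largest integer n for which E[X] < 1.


We need C(n, 8) · 3^{1 − 28} < 1, i.e. C(n, 8) < 3^{28 − 1} = 7625597484987.
Check values of n near the boundary:
  n = 154: C(154, 8) = 6521818990995; 6521818990995 < 7625597484987? YES
  n = 155: C(155, 8) = 6876747915675; 6876747915675 < 7625597484987? YES
  n = 156: C(156, 8) = 7248464019225; 7248464019225 < 7625597484987? YES
  n = 157: C(157, 8) = 7637643295425; 7637643295425 < 7625597484987? NO
The largest n with C(n, 8) < 7625597484987 is n = 156 (where E[X] = 805384891025/847288609443 ≈ 0.9505437). Hence R_3(8) > 156, i.e. R_3(8) ≥ 157.

Largest n = 156; hence R_3(8) > 156.


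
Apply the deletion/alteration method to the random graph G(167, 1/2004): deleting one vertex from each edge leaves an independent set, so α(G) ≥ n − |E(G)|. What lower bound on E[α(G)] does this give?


E[|E(G)|] = C(167, 2)·p = 13861 · (1/2004) = 83/12.
E[α(G)] ≥ n − E[|E(G)|] = 167 − 83/12 = 1921/12.
Numerically: ≈ 160.083333.
(This is only a lower bound; the true E[α(G)] may be larger.)

E[α(G)] ≥ 1921/12 ≈ 160.083333.


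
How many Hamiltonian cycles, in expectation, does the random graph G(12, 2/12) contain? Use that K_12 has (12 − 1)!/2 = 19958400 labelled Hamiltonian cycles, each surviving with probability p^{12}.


K_12 has (12 − 1)!/2 = 19958400 labelled Hamiltonian cycles.
For each such Hamiltonian cycle H, let X_H = 1 if all 12 edges of H are present in G. Then P[X_H = 1] = p^{12} = (1/6)^{12} = 1/2176782336.
Summing the indicators: E[X] = Σ_H E[X_H] = 19958400 · p^{12} = 19958400 · 1/2176782336 = 1925/209952.
Numerically: E[X] ≈ 0.0091688.

E[X] = 19958400 · (1/6)^{12} = 1925/209952 ≈ 0.0091688.


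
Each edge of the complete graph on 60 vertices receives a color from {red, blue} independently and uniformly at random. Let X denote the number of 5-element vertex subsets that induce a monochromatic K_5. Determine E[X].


Let X = Σ_S X_S over the C(60, 5) = 5461512 subsets S of size 5, where X_S = 1 if the K_5 on S is monochromatic.
For a fixed S, the K_5 on S has C(5, 2) = 10 edges. P[all 10 edges red] = (1/2)^10, and likewise for blue, so P[monochromatic] = 2·(1/2)^10 = 2^{1 − 10} = 1/512.
By linearity: E[X] = C(60, 5) · 2^{1 − 10} = 5461512 · 1/512 = 682689/64.
Numerically: E[X] ≈ 10667.0156.

E[X] = C(60,5)·2^(1−C(5,2)) = 682689/64 ≈ 10667.0156.


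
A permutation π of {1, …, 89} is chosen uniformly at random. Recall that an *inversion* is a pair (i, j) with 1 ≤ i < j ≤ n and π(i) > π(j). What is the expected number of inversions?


Write X = Σ X_I over the C(89, 2) = 3916 pairs i < j, with X_I the indicator of one inversion.
There are 3916 indicators.
For each fixed pair i < j, the values π(i) and π(j) are two distinct elements of {1, …, 89} in uniformly random order; by symmetry P[π(i) > π(j)] = 1/2.
By linearity: E[X] = 3916 · (1/2) = C(89, 2) · (1/2) = 3916/2 = 1958 ≈ 1958.0000.

E[X] = 1958 = 1958.0000.


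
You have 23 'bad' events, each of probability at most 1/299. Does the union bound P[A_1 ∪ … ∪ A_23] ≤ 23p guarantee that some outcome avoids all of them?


Union bound: P[∪_{i=1}^{23} A_i] ≤ Σ_i P[A_i] ≤ 23·p = 23·(1/299) = 1/13.
Numerically: 1/13 ≈ 0.0769.
Is 1/13 < 1? YES.
Since P[∪ A_i] ≤ 1/13 < 1, the complement has P[∩ A_i^c] ≥ 1 − 1/13 = 12/13 > 0, so some outcome avoids every A_i.

23·p = 1/13 ≈ 0.0769; existence CERTIFIED by the union bound.


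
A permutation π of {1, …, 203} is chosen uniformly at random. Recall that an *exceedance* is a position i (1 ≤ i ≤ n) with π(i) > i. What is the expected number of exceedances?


Write X = Σ_{i=1}^{203} X_i, where X_i = 1_{π(i) > i}.
For each fixed i, π(i) is uniform over {1, …, 203} (marginal of a uniform permutation), so P[π(i) > i] = (n − i)/n. Summing: Σ_{i=1}^{203} (n − i)/n = (0 + 1 + … + 202)/203 = 203(203 − 1)/(2·203) = (203 − 1)/2.
Hence E[X] = Σ_{i=1}^{203} (203 − i)/203 = 101 ≈ 101.000000.

E[X] = 101 = 101.000000.


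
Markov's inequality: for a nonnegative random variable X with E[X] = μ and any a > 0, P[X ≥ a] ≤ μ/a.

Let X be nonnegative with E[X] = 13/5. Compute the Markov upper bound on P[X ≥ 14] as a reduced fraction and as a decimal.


μ = E[X] = 13/5, a = 14.
Markov: P[X ≥ 14] ≤ μ/a = (13/5)/14 = 13/70.
Numerically: ≈ 0.18571.
(Since a = 14 > μ = 2.60000, the bound 13/70 is < 1 and informative.)

P[X ≥ 14] ≤ 13/70 ≈ 0.18571.


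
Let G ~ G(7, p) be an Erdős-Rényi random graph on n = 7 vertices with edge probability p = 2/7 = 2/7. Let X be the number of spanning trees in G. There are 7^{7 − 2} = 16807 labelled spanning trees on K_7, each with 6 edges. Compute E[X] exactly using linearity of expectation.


K_7 has 7^{7 − 2} = 16807 labelled spanning trees.
For each such spanning tree H, let X_H = 1 if all 6 edges of H are present in G. Then P[X_H = 1] = p^{6} = (2/7)^{6} = 64/117649.
Summing the indicators: E[X] = Σ_H E[X_H] = 16807 · p^{6} = 16807 · 64/117649 = 64/7.
Numerically: E[X] ≈ 9.14286.

E[X] = 16807 · (2/7)^{6} = 64/7 ≈ 9.14286.


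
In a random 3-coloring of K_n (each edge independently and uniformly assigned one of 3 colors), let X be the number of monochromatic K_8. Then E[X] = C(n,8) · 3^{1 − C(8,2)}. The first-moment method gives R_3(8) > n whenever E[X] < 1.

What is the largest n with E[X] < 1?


We need C(n, 8) · 3^{1 − 28} < 1, i.e. C(n, 8) < 3^{28 − 1} = 7625597484987.
Check values of n near the boundary:
  n = 154: C(154, 8) = 6521818990995; 6521818990995 < 7625597484987? YES
  n = 155: C(155, 8) = 6876747915675; 6876747915675 < 7625597484987? YES
  n = 156: C(156, 8) = 7248464019225; 7248464019225 < 7625597484987? YES
  n = 157: C(157, 8) = 7637643295425; 7637643295425 < 7625597484987? NO
The largest n with C(n, 8) < 7625597484987 is n = 156 (where E[X] = 805384891025/847288609443 ≈ 0.950544). Hence R_3(8) > 156, i.e. R_3(8) ≥ 157.

Largest n = 156; hence R_3(8) > 156.


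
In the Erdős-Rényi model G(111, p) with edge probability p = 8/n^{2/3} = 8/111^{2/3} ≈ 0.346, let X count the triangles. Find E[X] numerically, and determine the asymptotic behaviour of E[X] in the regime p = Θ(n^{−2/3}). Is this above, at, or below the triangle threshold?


Number of potential triangles: C(111, 3) = 221815.
Each occurs with probability p³ ≈ (0.346)³ ≈ 4.15551e-02.
By linearity: E[X] = C(111, 3)·p³ ≈ 221815 · 4.15551e-02 ≈ 9217.538.
Since α = 2/3 < 1, p = c/n^{2/3} ≫ 1/n is above the triangle threshold p ~ 1/n. Asymptotically E[X] ~ (c³/6)·n^{3(1−α)} = (8³/6)·n^{1} → ∞; triangles are abundant w.h.p.

E[X] ≈ 9217.538; in regime p = Θ(1/n^{2/3}) E[X] diverges (above the triangle threshold p ~ 1/n).


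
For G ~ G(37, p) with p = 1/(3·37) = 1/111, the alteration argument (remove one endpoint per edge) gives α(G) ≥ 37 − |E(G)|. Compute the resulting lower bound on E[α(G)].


E[|E(G)|] = C(37, 2)·p = 666 · (1/111) = 6.
E[α(G)] ≥ n − E[|E(G)|] = 37 − 6 = 31.
Numerically: ≈ 31.000000.
(This is only a lower bound; the true E[α(G)] may be larger.)

E[α(G)] ≥ 31 ≈ 31.000000.


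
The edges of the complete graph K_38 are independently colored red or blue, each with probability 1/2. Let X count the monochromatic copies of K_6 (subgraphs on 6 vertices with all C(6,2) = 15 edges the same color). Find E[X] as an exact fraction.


Let X = Σ_S X_S over the C(38, 6) = 2760681 subsets S of size 6, where X_S = 1 if the K_6 on S is monochromatic.
For a fixed S, the K_6 on S has C(6, 2) = 15 edges. P[all 15 edges red] = (1/2)^15, and likewise for blue, so P[monochromatic] = 2·(1/2)^15 = 2^{1 − 15} = 1/16384.
By linearity of expectation: E[X] = C(38, 6) · 2^{1 − 15} = 2760681 · 1/16384 = 2760681/16384.
Numerically: E[X] ≈ 168.499.

E[X] = C(38,6)·2^(1−C(6,2)) = 2760681/16384 ≈ 168.499.


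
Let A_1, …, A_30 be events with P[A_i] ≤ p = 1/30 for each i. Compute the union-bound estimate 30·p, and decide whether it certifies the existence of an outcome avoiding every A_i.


Union bound: P[∪_{i=1}^{30} A_i] ≤ Σ_i P[A_i] ≤ 30·p = 30·(1/30) = 1.
Numerically: 1 ≈ 1.00000.
Is 1 < 1? NO.
Since the bound 1 is ≥ 1, the union bound is uninformative here; it does NOT by itself certify existence.

30·p = 1 ≈ 1.00000; existence NOT certified by the union bound.


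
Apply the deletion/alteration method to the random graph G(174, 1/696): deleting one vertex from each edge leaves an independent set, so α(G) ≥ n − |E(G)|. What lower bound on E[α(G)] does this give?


E[|E(G)|] = C(174, 2)·p = 15051 · (1/696) = 173/8.
E[α(G)] ≥ n − E[|E(G)|] = 174 − 173/8 = 1219/8.
Numerically: ≈ 152.37500.
(This is only a lower bound; the true E[α(G)] may be larger.)

E[α(G)] ≥ 1219/8 ≈ 152.37500.


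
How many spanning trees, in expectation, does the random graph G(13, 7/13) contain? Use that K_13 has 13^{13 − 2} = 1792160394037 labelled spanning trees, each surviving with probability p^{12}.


K_13 has 13^{13 − 2} = 1792160394037 labelled spanning trees.
For each such spanning tree H, let X_H = 1 if all 12 edges of H are present in G. Then P[X_H = 1] = p^{12} = (7/13)^{12} = 13841287201/23298085122481.
Summing the indicators: E[X] = Σ_H E[X_H] = 1792160394037 · p^{12} = 1792160394037 · 13841287201/23298085122481 = 13841287201/13.
Numerically: E[X] ≈ 1.065e+09.

E[X] = 1792160394037 · (7/13)^{12} = 13841287201/13 ≈ 1.065e+09.


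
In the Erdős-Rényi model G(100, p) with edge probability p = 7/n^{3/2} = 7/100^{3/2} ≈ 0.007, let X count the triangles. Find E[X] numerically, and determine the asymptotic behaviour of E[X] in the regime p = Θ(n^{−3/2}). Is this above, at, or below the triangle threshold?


Number of potential triangles: C(100, 3) = 161700.
Each occurs with probability p³ ≈ (0.007)³ ≈ 3.4300000e-07.
By linearity: E[X] = C(100, 3)·p³ ≈ 161700 · 3.4300000e-07 ≈ 0.05546.
Since α = 3/2 > 1, p = c/n^{3/2} = o(1/n) is below the triangle threshold p ~ 1/n. Asymptotically E[X] ~ (c³/6)·n^{3(1−α)} = (7³/6)·n^{-1.5} → 0, so by Markov's inequality G has no triangles w.h.p.

E[X] ≈ 0.05546; in regime p = Θ(1/n^{3/2}) E[X] tends to 0 (below the triangle threshold p ~ 1/n).


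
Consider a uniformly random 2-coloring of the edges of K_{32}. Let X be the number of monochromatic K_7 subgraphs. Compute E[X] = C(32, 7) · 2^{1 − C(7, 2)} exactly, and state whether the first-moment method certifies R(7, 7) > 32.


E[X] = C(32, 7) · 2^{1 − 21} = 3365856 · 2^{−20} = 3365856/1048576.
As a reduced fraction: E[X] = 105183/32768 ≈ 3.209930.
Is E[X] < 1? NO.
Since E[X] ≥ 1, the first-moment bound is inconclusive at n = 32; it does NOT by itself certify R(7, 7) > 32.

E[X] = 105183/32768 ≈ 3.209930; E[X] ≥ 1; first-moment method inconclusive here.


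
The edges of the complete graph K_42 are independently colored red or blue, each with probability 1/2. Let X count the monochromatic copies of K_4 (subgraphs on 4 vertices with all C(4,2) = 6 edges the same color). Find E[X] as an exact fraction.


Let X = Σ_S X_S over the C(42, 4) = 111930 subsets S of size 4, where X_S = 1 if the K_4 on S is monochromatic.
For a fixed S, the K_4 on S has C(4, 2) = 6 edges. P[all 6 edges red] = (1/2)^6, and likewise for blue, so P[monochromatic] = 2·(1/2)^6 = 2^{1 − 6} = 1/32.
By linearity: E[X] = C(42, 4) · 2^{1 − 6} = 111930 · 1/32 = 55965/16.
Numerically: E[X] ≈ 3497.81250.

E[X] = C(42,4)·2^(1−C(4,2)) = 55965/16 ≈ 3497.81250.


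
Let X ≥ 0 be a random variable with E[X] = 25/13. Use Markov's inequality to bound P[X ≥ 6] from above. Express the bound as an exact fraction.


μ = E[X] = 25/13, a = 6.
Markov: P[X ≥ 6] ≤ μ/a = (25/13)/6 = 25/78.
Numerically: ≈ 0.321.
(Since a = 6 > μ = 1.923, the bound 25/78 is < 1 and informative.)

P[X ≥ 6] ≤ 25/78 ≈ 0.321.


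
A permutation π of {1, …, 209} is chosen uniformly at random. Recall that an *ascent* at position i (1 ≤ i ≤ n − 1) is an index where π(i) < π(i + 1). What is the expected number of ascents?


Write X = Σ X_I over i = 1, …, 208, with X_I the indicator of one ascent.
There are 208 indicators.
For each fixed i, the pair (π(i), π(i+1)) is a uniformly random ordered pair of distinct values from {1, …, 209}; by symmetry P[π(i) < π(i+1)] = 1/2.
By linearity: E[X] = 208 · (1/2) = (209 − 1) · (1/2) = 104 ≈ 104.0000.

E[X] = 104 = 104.0000.


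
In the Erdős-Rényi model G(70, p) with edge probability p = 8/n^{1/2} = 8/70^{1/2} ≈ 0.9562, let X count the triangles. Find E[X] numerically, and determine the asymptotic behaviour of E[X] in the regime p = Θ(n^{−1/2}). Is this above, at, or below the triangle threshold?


Number of potential triangles: C(70, 3) = 54740.
Each occurs with probability p³ ≈ (0.9562)³ ≈ 8.742244e-01.
By linearity: E[X] = C(70, 3)·p³ ≈ 54740 · 8.742244e-01 ≈ 47855.0412.
Since α = 1/2 < 1, p = c/n^{1/2} ≫ 1/n is above the triangle threshold p ~ 1/n. Asymptotically E[X] ~ (c³/6)·n^{3(1−α)} = (8³/6)·n^{1.5} → ∞; triangles are abundant w.h.p.

E[X] ≈ 47855.0412; in regime p = Θ(1/n^{1/2}) E[X] diverges (above the triangle threshold p ~ 1/n).


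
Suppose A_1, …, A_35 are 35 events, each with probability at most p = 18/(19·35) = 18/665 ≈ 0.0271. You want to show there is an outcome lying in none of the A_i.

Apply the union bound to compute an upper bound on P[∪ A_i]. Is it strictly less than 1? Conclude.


Union bound: P[∪_{i=1}^{35} A_i] ≤ Σ_i P[A_i] ≤ 35·p = 35·(18/665) = 18/19.
Numerically: 18/19 ≈ 0.9474.
Is 18/19 < 1? YES.
Since P[∪ A_i] ≤ 18/19 < 1, the complement has P[∩ A_i^c] ≥ 1 − 18/19 = 1/19 > 0, so some outcome avoids every A_i.

35·p = 18/19 ≈ 0.9474; existence CERTIFIED by the union bound.


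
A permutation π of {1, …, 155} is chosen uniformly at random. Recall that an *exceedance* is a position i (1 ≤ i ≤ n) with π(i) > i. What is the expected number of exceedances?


Write X = Σ_{i=1}^{155} X_i, where X_i = 1_{π(i) > i}.
For each fixed i, π(i) is uniform over {1, …, 155} (marginal of a uniform permutation), so P[π(i) > i] = (n − i)/n. Summing: Σ_{i=1}^{155} (n − i)/n = (0 + 1 + … + 154)/155 = 155(155 − 1)/(2·155) = (155 − 1)/2.
Hence E[X] = Σ_{i=1}^{155} (155 − i)/155 = 77 ≈ 77.00000.

E[X] = 77 = 77.00000.


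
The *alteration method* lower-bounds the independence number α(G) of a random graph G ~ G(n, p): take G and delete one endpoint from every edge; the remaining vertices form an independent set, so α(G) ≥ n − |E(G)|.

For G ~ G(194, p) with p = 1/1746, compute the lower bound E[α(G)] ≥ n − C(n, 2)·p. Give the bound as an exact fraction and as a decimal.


E[|E(G)|] = C(194, 2)·p = 18721 · (1/1746) = 193/18.
E[α(G)] ≥ n − E[|E(G)|] = 194 − 193/18 = 3299/18.
Numerically: ≈ 183.277778.
(This is only a lower bound; the true E[α(G)] may be larger.)

E[α(G)] ≥ 3299/18 ≈ 183.277778.


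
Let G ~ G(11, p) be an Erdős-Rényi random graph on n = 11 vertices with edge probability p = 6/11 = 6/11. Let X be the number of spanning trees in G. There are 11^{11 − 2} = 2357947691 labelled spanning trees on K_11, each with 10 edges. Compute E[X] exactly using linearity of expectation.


K_11 has 11^{11 − 2} = 2357947691 labelled spanning trees.
For each such spanning tree H, let X_H = 1 if all 10 edges of H are present in G. Then P[X_H = 1] = p^{10} = (6/11)^{10} = 60466176/25937424601.
By linearity of expectation: E[X] = Σ_H E[X_H] = 2357947691 · p^{10} = 2357947691 · 60466176/25937424601 = 60466176/11.
Numerically: E[X] ≈ 5.4969e+06.

E[X] = 2357947691 · (6/11)^{10} = 60466176/11 ≈ 5.4969e+06.


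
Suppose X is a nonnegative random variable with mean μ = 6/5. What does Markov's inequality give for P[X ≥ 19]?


μ = E[X] = 6/5, a = 19.
Markov: P[X ≥ 19] ≤ μ/a = (6/5)/19 = 6/95.
Numerically: ≈ 0.06316.
(Since a = 19 > μ = 1.20000, the bound 6/95 is < 1 and informative.)

P[X ≥ 19] ≤ 6/95 ≈ 0.06316.


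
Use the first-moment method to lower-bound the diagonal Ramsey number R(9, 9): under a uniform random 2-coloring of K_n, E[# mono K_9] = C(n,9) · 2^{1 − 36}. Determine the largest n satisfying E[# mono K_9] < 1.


We need C(n, 9) · 2^{1 − 36} < 1, i.e. C(n, 9) < 2^{36 − 1} = 34359738368.
Check values of n near the boundary:
  n = 63: C(63, 9) = 23667689815; 23667689815 < 34359738368? YES
  n = 64: C(64, 9) = 27540584512; 27540584512 < 34359738368? YES
  n = 65: C(65, 9) = 31966749880; 31966749880 < 34359738368? YES
  n = 66: C(66, 9) = 37014131440; 37014131440 < 34359738368? NO
  n = 67: C(67, 9) = 42757703560; 42757703560 < 34359738368? NO
  n = 68: C(68, 9) = 49280065120; 49280065120 < 34359738368? NO
The largest n with C(n, 9) < 34359738368 is n = 65 (where E[X] = 3995843735/4294967296 ≈ 0.930355). Hence R(9, 9) > 65, i.e. R(9, 9) ≥ 66.

Largest n = 65; hence R(9, 9) > 65.


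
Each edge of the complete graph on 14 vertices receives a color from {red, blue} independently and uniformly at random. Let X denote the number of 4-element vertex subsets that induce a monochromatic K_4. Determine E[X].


Let X = Σ_S X_S over the C(14, 4) = 1001 subsets S of size 4, where X_S = 1 if the K_4 on S is monochromatic.
For a fixed S, the K_4 on S has C(4, 2) = 6 edges. P[all 6 edges red] = (1/2)^6, and likewise for blue, so P[monochromatic] = 2·(1/2)^6 = 2^{1 − 6} = 1/32.
Summing: E[X] = C(14, 4) · 2^{1 − 6} = 1001 · 1/32 = 1001/32.
Numerically: E[X] ≈ 31.2812.

E[X] = C(14,4)·2^(1−C(4,2)) = 1001/32 ≈ 31.2812.


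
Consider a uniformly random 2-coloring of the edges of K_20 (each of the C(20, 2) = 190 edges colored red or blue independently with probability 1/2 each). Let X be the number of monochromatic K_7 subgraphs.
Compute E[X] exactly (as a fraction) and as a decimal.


Let X = Σ_S X_S over the C(20, 7) = 77520 subsets S of size 7, where X_S = 1 if the K_7 on S is monochromatic.
For a fixed S, the K_7 on S has C(7, 2) = 21 edges. P[all 21 edges red] = (1/2)^21, and likewise for blue, so P[monochromatic] = 2·(1/2)^21 = 2^{1 − 21} = 1/1048576.
By linearity: E[X] = C(20, 7) · 2^{1 − 21} = 77520 · 1/1048576 = 4845/65536.
Numerically: E[X] ≈ 0.073929.

E[X] = C(20,7)·2^(1−C(7,2)) = 4845/65536 ≈ 0.073929.


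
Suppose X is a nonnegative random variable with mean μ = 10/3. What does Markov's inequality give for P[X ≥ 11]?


μ = E[X] = 10/3, a = 11.
Markov: P[X ≥ 11] ≤ μ/a = (10/3)/11 = 10/33.
Numerically: ≈ 0.3030.
(Since a = 11 > μ = 3.3333, the bound 10/33 is < 1 and informative.)

P[X ≥ 11] ≤ 10/33 ≈ 0.3030.


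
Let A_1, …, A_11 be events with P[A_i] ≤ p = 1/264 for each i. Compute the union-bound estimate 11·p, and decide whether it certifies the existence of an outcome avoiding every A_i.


Union bound: P[∪_{i=1}^{11} A_i] ≤ Σ_i P[A_i] ≤ 11·p = 11·(1/264) = 1/24.
Numerically: 1/24 ≈ 0.0417.
Is 1/24 < 1? YES.
Since P[∪ A_i] ≤ 1/24 < 1, the complement has P[∩ A_i^c] ≥ 1 − 1/24 = 23/24 > 0, so some outcome avoids every A_i.

11·p = 1/24 ≈ 0.0417; existence CERTIFIED by the union bound.


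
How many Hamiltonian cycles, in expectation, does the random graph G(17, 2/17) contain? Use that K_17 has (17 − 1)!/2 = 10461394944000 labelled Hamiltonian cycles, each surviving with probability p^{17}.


K_17 has (17 − 1)!/2 = 10461394944000 labelled Hamiltonian cycles.
For each such Hamiltonian cycle H, let X_H = 1 if all 17 edges of H are present in G. Then P[X_H = 1] = p^{17} = (2/17)^{17} = 131072/827240261886336764177.
Summing the indicators: E[X] = Σ_H E[X_H] = 10461394944000 · p^{17} = 10461394944000 · 131072/827240261886336764177 = 1371195958099968000/827240261886336764177.
Numerically: E[X] ≈ 0.0016576.

E[X] = 10461394944000 · (2/17)^{17} = 1371195958099968000/827240261886336764177 ≈ 0.0016576.


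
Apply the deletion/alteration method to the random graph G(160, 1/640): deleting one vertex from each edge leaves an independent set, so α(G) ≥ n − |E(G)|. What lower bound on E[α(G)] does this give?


E[|E(G)|] = C(160, 2)·p = 12720 · (1/640) = 159/8.
E[α(G)] ≥ n − E[|E(G)|] = 160 − 159/8 = 1121/8.
Numerically: ≈ 140.1250.
(This is only a lower bound; the true E[α(G)] may be larger.)

E[α(G)] ≥ 1121/8 ≈ 140.1250.


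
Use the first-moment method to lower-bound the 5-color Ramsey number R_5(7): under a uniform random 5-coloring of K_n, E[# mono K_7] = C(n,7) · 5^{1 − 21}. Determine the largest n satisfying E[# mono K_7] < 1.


We need C(n, 7) · 5^{1 − 21} < 1, i.e. C(n, 7) < 5^{21 − 1} = 95367431640625.
Check values of n near the boundary:
  n = 336: C(336, 7) = 90079147136880; 90079147136880 < 95367431640625? YES
  n = 337: C(337, 7) = 91989916924632; 91989916924632 < 95367431640625? YES
  n = 338: C(338, 7) = 93935323022736; 93935323022736 < 95367431640625? YES
  n = 339: C(339, 7) = 95915887062372; 95915887062372 < 95367431640625? NO
The largest n with C(n, 7) < 95367431640625 is n = 338 (where E[X] = 93935323022736/95367431640625 ≈ 0.9850). Hence R_5(7) > 338, i.e. R_5(7) ≥ 339.

Largest n = 338; hence R_5(7) > 338.


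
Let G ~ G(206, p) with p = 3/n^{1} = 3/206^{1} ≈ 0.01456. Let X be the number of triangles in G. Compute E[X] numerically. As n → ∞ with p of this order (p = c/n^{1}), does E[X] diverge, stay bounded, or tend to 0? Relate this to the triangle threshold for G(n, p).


Number of potential triangles: C(206, 3) = 1435820.
Each occurs with probability p³ ≈ (0.01456)³ ≈ 3.088603e-06.
By linearity: E[X] = C(206, 3)·p³ ≈ 1435820 · 3.088603e-06 ≈ 4.4347.
Here α = 1, so p = 3/n is exactly at the triangle threshold p ~ 1/n. Asymptotically E[X] → c³/6 = 3³/6 = 9/2 ≈ 4.5000, a bounded constant. In this regime the triangle count is asymptotically Poisson(c³/6).

E[X] ≈ 4.4347; in regime p = Θ(1/n^{1}) E[X] stays bounded (at the triangle threshold p ~ 1/n).


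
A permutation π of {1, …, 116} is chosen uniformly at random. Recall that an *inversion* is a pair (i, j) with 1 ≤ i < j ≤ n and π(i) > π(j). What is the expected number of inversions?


Write X = Σ X_I over the C(116, 2) = 6670 pairs i < j, with X_I the indicator of one inversion.
There are 6670 indicators.
For each fixed pair i < j, the values π(i) and π(j) are two distinct elements of {1, …, 116} in uniformly random order; by symmetry P[π(i) > π(j)] = 1/2.
By linearity: E[X] = 6670 · (1/2) = C(116, 2) · (1/2) = 6670/2 = 3335 ≈ 3335.000000.

E[X] = 3335 = 3335.000000.


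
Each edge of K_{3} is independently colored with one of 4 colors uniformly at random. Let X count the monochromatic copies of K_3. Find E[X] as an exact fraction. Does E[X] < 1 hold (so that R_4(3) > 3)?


E[X] = C(3, 3) · 4^{1 − 3} = 1 · 4^{−2} = 1/16.
As a reduced fraction: E[X] = 1/16 ≈ 0.0625.
Is E[X] < 1? YES.
Since E[X] < 1, there exists a 4-coloring of K_{3} with no monochromatic K_3; hence R_4(3) > 3.

E[X] = 1/16 ≈ 0.0625; E[X] < 1, so R_4(3) > 3.


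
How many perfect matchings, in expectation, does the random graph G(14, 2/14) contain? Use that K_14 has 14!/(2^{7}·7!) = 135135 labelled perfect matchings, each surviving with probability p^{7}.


K_14 has 14!/(2^{7}·7!) = 135135 labelled perfect matchings.
For each such perfect matching H, let X_H = 1 if all 7 edges of H are present in G. Then P[X_H = 1] = p^{7} = (1/7)^{7} = 1/823543.
Summing the indicators: E[X] = Σ_H E[X_H] = 135135 · p^{7} = 135135 · 1/823543 = 19305/117649.
Numerically: E[X] ≈ 0.16409.

E[X] = 135135 · (1/7)^{7} = 19305/117649 ≈ 0.16409.


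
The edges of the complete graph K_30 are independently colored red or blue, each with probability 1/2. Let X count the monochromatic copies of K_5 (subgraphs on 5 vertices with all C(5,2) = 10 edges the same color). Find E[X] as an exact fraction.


Let X = Σ_S X_S over the C(30, 5) = 142506 subsets S of size 5, where X_S = 1 if the K_5 on S is monochromatic.
For a fixed S, the K_5 on S has C(5, 2) = 10 edges. P[all 10 edges red] = (1/2)^10, and likewise for blue, so P[monochromatic] = 2·(1/2)^10 = 2^{1 − 10} = 1/512.
Summing: E[X] = C(30, 5) · 2^{1 − 10} = 142506 · 1/512 = 71253/256.
Numerically: E[X] ≈ 278.33203.

E[X] = C(30,5)·2^(1−C(5,2)) = 71253/256 ≈ 278.33203.


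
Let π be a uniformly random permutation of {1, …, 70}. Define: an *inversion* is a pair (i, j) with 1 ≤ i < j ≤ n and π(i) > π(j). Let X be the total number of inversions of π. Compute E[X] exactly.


Write X = Σ X_I over the C(70, 2) = 2415 pairs i < j, with X_I the indicator of one inversion.
There are 2415 indicators.
For each fixed pair i < j, the values π(i) and π(j) are two distinct elements of {1, …, 70} in uniformly random order; by symmetry P[π(i) > π(j)] = 1/2.
By linearity: E[X] = 2415 · (1/2) = C(70, 2) · (1/2) = 2415/2 = 2415/2 ≈ 1207.5000.

E[X] = 2415/2 = 1207.5000.


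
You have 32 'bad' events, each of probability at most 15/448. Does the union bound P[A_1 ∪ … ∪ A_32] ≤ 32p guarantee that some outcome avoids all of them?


Union bound: P[∪_{i=1}^{32} A_i] ≤ Σ_i P[A_i] ≤ 32·p = 32·(15/448) = 15/14.
Numerically: 15/14 ≈ 1.07143.
Is 15/14 < 1? NO.
Since the bound 15/14 is ≥ 1, the union bound is uninformative here; it does NOT by itself certify existence.

32·p = 15/14 ≈ 1.07143; existence NOT certified by the union bound.


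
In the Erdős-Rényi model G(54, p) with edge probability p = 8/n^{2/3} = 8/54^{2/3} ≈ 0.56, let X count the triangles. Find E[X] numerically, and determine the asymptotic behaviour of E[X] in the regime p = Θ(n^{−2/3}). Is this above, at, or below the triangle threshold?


Number of potential triangles: C(54, 3) = 24804.
Each occurs with probability p³ ≈ (0.56)³ ≈ 1.755830e-01.
By linearity: E[X] = C(54, 3)·p³ ≈ 24804 · 1.755830e-01 ≈ 4355.1605.
Since α = 2/3 < 1, p = c/n^{2/3} ≫ 1/n is above the triangle threshold p ~ 1/n. Asymptotically E[X] ~ (c³/6)·n^{3(1−α)} = (8³/6)·n^{1} → ∞; triangles are abundant w.h.p.

E[X] ≈ 4355.1605; in regime p = Θ(1/n^{2/3}) E[X] diverges (above the triangle threshold p ~ 1/n).


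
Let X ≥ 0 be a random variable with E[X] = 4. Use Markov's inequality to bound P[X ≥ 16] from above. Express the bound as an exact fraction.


μ = E[X] = 4, a = 16.
Markov: P[X ≥ 16] ≤ μ/a = (4)/16 = 1/4.
Numerically: ≈ 0.250.
(Since a = 16 > μ = 4.000, the bound 1/4 is < 1 and informative.)

P[X ≥ 16] ≤ 1/4 ≈ 0.250.


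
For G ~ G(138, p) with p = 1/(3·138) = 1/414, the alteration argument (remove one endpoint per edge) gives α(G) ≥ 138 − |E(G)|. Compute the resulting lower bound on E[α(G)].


E[|E(G)|] = C(138, 2)·p = 9453 · (1/414) = 137/6.
E[α(G)] ≥ n − E[|E(G)|] = 138 − 137/6 = 691/6.
Numerically: ≈ 115.167.
(This is only a lower bound; the true E[α(G)] may be larger.)

E[α(G)] ≥ 691/6 ≈ 115.167.


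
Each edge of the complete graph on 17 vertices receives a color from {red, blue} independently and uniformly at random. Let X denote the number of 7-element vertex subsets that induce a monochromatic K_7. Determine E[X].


Let X = Σ_S X_S over the C(17, 7) = 19448 subsets S of size 7, where X_S = 1 if the K_7 on S is monochromatic.
For a fixed S, the K_7 on S has C(7, 2) = 21 edges. P[all 21 edges red] = (1/2)^21, and likewise for blue, so P[monochromatic] = 2·(1/2)^21 = 2^{1 − 21} = 1/1048576.
Summing: E[X] = C(17, 7) · 2^{1 − 21} = 19448 · 1/1048576 = 2431/131072.
Numerically: E[X] ≈ 0.019.

E[X] = C(17,7)·2^(1−C(7,2)) = 2431/131072 ≈ 0.019.


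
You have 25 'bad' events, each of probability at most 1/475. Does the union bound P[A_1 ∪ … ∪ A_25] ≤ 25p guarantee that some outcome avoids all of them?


Union bound: P[∪_{i=1}^{25} A_i] ≤ Σ_i P[A_i] ≤ 25·p = 25·(1/475) = 1/19.
Numerically: 1/19 ≈ 0.0526.
Is 1/19 < 1? YES.
Since P[∪ A_i] ≤ 1/19 < 1, the complement has P[∩ A_i^c] ≥ 1 − 1/19 = 18/19 > 0, so some outcome avoids every A_i.

25·p = 1/19 ≈ 0.0526; existence CERTIFIED by the union bound.


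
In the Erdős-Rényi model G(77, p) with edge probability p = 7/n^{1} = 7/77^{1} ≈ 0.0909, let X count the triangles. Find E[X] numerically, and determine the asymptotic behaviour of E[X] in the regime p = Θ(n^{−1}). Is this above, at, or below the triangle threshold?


Number of potential triangles: C(77, 3) = 73150.
Each occurs with probability p³ ≈ (0.0909)³ ≈ 7.51315e-04.
By linearity: E[X] = C(77, 3)·p³ ≈ 73150 · 7.51315e-04 ≈ 54.959.
Here α = 1, so p = 7/n is exactly at the triangle threshold p ~ 1/n. Asymptotically E[X] → c³/6 = 7³/6 = 343/6 ≈ 57.167, a bounded constant. In this regime the triangle count is asymptotically Poisson(c³/6).

E[X] ≈ 54.959; in regime p = Θ(1/n^{1}) E[X] stays bounded (at the triangle threshold p ~ 1/n).


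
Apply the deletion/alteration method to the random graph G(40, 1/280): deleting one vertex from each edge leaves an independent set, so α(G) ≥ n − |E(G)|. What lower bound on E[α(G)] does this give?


E[|E(G)|] = C(40, 2)·p = 780 · (1/280) = 39/14.
E[α(G)] ≥ n − E[|E(G)|] = 40 − 39/14 = 521/14.
Numerically: ≈ 37.21429.
(This is only a lower bound; the true E[α(G)] may be larger.)

E[α(G)] ≥ 521/14 ≈ 37.21429.


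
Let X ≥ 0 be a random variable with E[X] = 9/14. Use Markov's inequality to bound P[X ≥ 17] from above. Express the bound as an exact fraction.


μ = E[X] = 9/14, a = 17.
Markov: P[X ≥ 17] ≤ μ/a = (9/14)/17 = 9/238.
Numerically: ≈ 0.037815.
(Since a = 17 > μ = 0.642857, the bound 9/238 is < 1 and informative.)

P[X ≥ 17] ≤ 9/238 ≈ 0.037815.


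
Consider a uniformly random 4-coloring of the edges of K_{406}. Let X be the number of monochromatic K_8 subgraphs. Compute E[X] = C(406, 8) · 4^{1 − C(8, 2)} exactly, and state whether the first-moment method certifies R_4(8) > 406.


E[X] = C(406, 8) · 4^{1 − 28} = 17082453897995850 · 4^{−27} = 17082453897995850/18014398509481984.
As a reduced fraction: E[X] = 8541226948997925/9007199254740992 ≈ 0.948.
Is E[X] < 1? YES.
Since E[X] < 1, there exists a 4-coloring of K_{406} with no monochromatic K_8; hence R_4(8) > 406.

E[X] = 8541226948997925/9007199254740992 ≈ 0.948; E[X] < 1, so R_4(8) > 406.


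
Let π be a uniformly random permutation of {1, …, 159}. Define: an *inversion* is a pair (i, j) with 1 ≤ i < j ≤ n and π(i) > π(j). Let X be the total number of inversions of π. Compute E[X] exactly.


Write X = Σ X_I over the C(159, 2) = 12561 pairs i < j, with X_I the indicator of one inversion.
There are 12561 indicators.
For each fixed pair i < j, the values π(i) and π(j) are two distinct elements of {1, …, 159} in uniformly random order; by symmetry P[π(i) > π(j)] = 1/2.
By linearity: E[X] = 12561 · (1/2) = C(159, 2) · (1/2) = 12561/2 = 12561/2 ≈ 6280.50000.

E[X] = 12561/2 = 6280.50000.


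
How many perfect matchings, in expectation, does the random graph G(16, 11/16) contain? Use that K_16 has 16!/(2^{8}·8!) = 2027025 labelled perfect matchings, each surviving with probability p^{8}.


K_16 has 16!/(2^{8}·8!) = 2027025 labelled perfect matchings.
For each such perfect matching H, let X_H = 1 if all 8 edges of H are present in G. Then P[X_H = 1] = p^{8} = (11/16)^{8} = 214358881/4294967296.
By linearity: E[X] = Σ_H E[X_H] = 2027025 · p^{8} = 2027025 · 214358881/4294967296 = 434510810759025/4294967296.
Numerically: E[X] ≈ 1.0117e+05.

E[X] = 2027025 · (11/16)^{8} = 434510810759025/4294967296 ≈ 1.0117e+05.


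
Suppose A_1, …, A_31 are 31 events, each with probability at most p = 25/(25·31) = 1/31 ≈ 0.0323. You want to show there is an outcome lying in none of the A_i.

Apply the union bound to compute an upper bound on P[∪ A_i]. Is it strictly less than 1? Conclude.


Union bound: P[∪_{i=1}^{31} A_i] ≤ Σ_i P[A_i] ≤ 31·p = 31·(1/31) = 1.
Numerically: 1 ≈ 1.0000.
Is 1 < 1? NO.
Since the bound 1 is ≥ 1, the union bound is uninformative here; it does NOT by itself certify existence.

31·p = 1 ≈ 1.0000; existence NOT certified by the union bound.


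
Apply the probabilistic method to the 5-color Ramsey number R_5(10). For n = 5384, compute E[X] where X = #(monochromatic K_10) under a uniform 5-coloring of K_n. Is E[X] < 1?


E[X] = C(5384, 10) · 5^{1 − 45} = 5593137120741932124090737609600 · 5^{−44} = 5593137120741932124090737609600/5684341886080801486968994140625.
As a reduced fraction: E[X] = 223725484829677284963629504384/227373675443232059478759765625 ≈ 0.9839551.
Is E[X] < 1? YES.
Since E[X] < 1, there exists a 5-coloring of K_{5384} with no monochromatic K_10; hence R_5(10) > 5384.

E[X] = 223725484829677284963629504384/227373675443232059478759765625 ≈ 0.9839551; E[X] < 1, so R_5(10) > 5384.


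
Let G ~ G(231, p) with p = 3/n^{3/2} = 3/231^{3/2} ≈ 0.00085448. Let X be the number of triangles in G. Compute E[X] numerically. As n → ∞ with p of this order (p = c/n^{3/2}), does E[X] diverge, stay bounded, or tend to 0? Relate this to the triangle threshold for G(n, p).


Number of potential triangles: C(231, 3) = 2027795.
Each occurs with probability p³ ≈ (0.00085448)³ ≈ 6.2389263e-10.
By linearity: E[X] = C(231, 3)·p³ ≈ 2027795 · 6.2389263e-10 ≈ 0.00127.
Since α = 3/2 > 1, p = c/n^{3/2} = o(1/n) is below the triangle threshold p ~ 1/n. Asymptotically E[X] ~ (c³/6)·n^{3(1−α)} = (3³/6)·n^{-1.5} → 0, so by Markov's inequality G has no triangles w.h.p.

E[X] ≈ 0.00127; in regime p = Θ(1/n^{3/2}) E[X] tends to 0 (below the triangle threshold p ~ 1/n).


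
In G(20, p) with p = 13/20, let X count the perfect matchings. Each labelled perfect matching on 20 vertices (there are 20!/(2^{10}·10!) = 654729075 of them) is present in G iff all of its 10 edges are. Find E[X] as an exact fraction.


K_20 has 20!/(2^{10}·10!) = 654729075 labelled perfect matchings.
For each such perfect matching H, let X_H = 1 if all 10 edges of H are present in G. Then P[X_H = 1] = p^{10} = (13/20)^{10} = 137858491849/10240000000000.
Summing the indicators: E[X] = Σ_H E[X_H] = 654729075 · p^{10} = 654729075 · 137858491849/10240000000000 = 3610398513967632387/409600000000.
Numerically: E[X] ≈ 8.81445e+06.

E[X] = 654729075 · (13/20)^{10} = 3610398513967632387/409600000000 ≈ 8.81445e+06.


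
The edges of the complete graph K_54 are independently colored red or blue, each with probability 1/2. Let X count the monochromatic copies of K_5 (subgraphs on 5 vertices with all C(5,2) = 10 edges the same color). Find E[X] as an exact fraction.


Let X = Σ_S X_S over the C(54, 5) = 3162510 subsets S of size 5, where X_S = 1 if the K_5 on S is monochromatic.
For a fixed S, the K_5 on S has C(5, 2) = 10 edges. P[all 10 edges red] = (1/2)^10, and likewise for blue, so P[monochromatic] = 2·(1/2)^10 = 2^{1 − 10} = 1/512.
By linearity: E[X] = C(54, 5) · 2^{1 − 10} = 3162510 · 1/512 = 1581255/256.
Numerically: E[X] ≈ 6176.7773.

E[X] = C(54,5)·2^(1−C(5,2)) = 1581255/256 ≈ 6176.7773.


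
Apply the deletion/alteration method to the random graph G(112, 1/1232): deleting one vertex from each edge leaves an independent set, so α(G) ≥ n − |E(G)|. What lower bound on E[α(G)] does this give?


E[|E(G)|] = C(112, 2)·p = 6216 · (1/1232) = 111/22.
E[α(G)] ≥ n − E[|E(G)|] = 112 − 111/22 = 2353/22.
Numerically: ≈ 106.955.
(This is only a lower bound; the true E[α(G)] may be larger.)

E[α(G)] ≥ 2353/22 ≈ 106.955.


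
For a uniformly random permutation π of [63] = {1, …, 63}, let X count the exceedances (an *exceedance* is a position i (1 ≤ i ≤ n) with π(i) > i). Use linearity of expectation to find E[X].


Write X = Σ_{i=1}^{63} X_i, where X_i = 1_{π(i) > i}.
For each fixed i, π(i) is uniform over {1, …, 63} (marginal of a uniform permutation), so P[π(i) > i] = (n − i)/n. Summing: Σ_{i=1}^{63} (n − i)/n = (0 + 1 + … + 62)/63 = 63(63 − 1)/(2·63) = (63 − 1)/2.
Hence E[X] = Σ_{i=1}^{63} (63 − i)/63 = 31 ≈ 31.0000.

E[X] = 31 = 31.0000.


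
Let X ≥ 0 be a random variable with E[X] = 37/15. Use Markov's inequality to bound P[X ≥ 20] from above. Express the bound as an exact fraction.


μ = E[X] = 37/15, a = 20.
Markov: P[X ≥ 20] ≤ μ/a = (37/15)/20 = 37/300.
Numerically: ≈ 0.123333.
(Since a = 20 > μ = 2.466667, the bound 37/300 is < 1 and informative.)

P[X ≥ 20] ≤ 37/300 ≈ 0.123333.


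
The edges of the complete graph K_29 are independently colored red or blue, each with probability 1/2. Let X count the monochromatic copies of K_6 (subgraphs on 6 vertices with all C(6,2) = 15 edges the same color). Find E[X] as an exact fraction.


Let X = Σ_S X_S over the C(29, 6) = 475020 subsets S of size 6, where X_S = 1 if the K_6 on S is monochromatic.
For a fixed S, the K_6 on S has C(6, 2) = 15 edges. P[all 15 edges red] = (1/2)^15, and likewise for blue, so P[monochromatic] = 2·(1/2)^15 = 2^{1 − 15} = 1/16384.
By linearity of expectation: E[X] = C(29, 6) · 2^{1 − 15} = 475020 · 1/16384 = 118755/4096.
Numerically: E[X] ≈ 28.993.

E[X] = C(29,6)·2^(1−C(6,2)) = 118755/4096 ≈ 28.993.


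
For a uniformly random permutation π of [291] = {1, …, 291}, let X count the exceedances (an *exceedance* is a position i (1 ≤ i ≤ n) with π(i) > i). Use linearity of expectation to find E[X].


Write X = Σ_{i=1}^{291} X_i, where X_i = 1_{π(i) > i}.
For each fixed i, π(i) is uniform over {1, …, 291} (marginal of a uniform permutation), so P[π(i) > i] = (n − i)/n. Summing: Σ_{i=1}^{291} (n − i)/n = (0 + 1 + … + 290)/291 = 291(291 − 1)/(2·291) = (291 − 1)/2.
Hence E[X] = Σ_{i=1}^{291} (291 − i)/291 = 145 ≈ 145.00000.

E[X] = 145 = 145.00000.


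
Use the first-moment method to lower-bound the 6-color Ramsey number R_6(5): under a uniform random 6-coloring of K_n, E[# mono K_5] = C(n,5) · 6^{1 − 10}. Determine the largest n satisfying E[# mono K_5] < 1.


We need C(n, 5) · 6^{1 − 10} < 1, i.e. C(n, 5) < 6^{10 − 1} = 10077696.
Check values of n near the boundary:
  n = 64: C(64, 5) = 7624512; 7624512 < 10077696? YES
  n = 65: C(65, 5) = 8259888; 8259888 < 10077696? YES
  n = 66: C(66, 5) = 8936928; 8936928 < 10077696? YES
  n = 67: C(67, 5) = 9657648; 9657648 < 10077696? YES
  n = 68: C(68, 5) = 10424128; 10424128 < 10077696? NO
The largest n with C(n, 5) < 10077696 is n = 67 (where E[X] = 67067/69984 ≈ 0.95832). Hence R_6(5) > 67, i.e. R_6(5) ≥ 68.

Largest n = 67; hence R_6(5) > 67.


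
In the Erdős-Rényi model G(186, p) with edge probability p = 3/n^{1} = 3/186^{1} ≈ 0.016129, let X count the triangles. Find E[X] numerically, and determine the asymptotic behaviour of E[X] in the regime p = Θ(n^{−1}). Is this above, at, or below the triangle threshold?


Number of potential triangles: C(186, 3) = 1055240.
Each occurs with probability p³ ≈ (0.016129)³ ≈ 4.1958981e-06.
By linearity: E[X] = C(186, 3)·p³ ≈ 1055240 · 4.1958981e-06 ≈ 4.42768.
Here α = 1, so p = 3/n is exactly at the triangle threshold p ~ 1/n. Asymptotically E[X] → c³/6 = 3³/6 = 9/2 ≈ 4.50000, a bounded constant. In this regime the triangle count is asymptotically Poisson(c³/6).

E[X] ≈ 4.42768; in regime p = Θ(1/n^{1}) E[X] stays bounded (at the triangle threshold p ~ 1/n).


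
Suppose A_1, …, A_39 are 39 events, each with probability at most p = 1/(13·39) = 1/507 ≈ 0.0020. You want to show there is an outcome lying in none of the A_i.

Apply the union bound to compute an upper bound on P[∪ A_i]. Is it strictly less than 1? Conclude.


Union bound: P[∪_{i=1}^{39} A_i] ≤ Σ_i P[A_i] ≤ 39·p = 39·(1/507) = 1/13.
Numerically: 1/13 ≈ 0.0769.
Is 1/13 < 1? YES.
Since P[∪ A_i] ≤ 1/13 < 1, the complement has P[∩ A_i^c] ≥ 1 − 1/13 = 12/13 > 0, so some outcome avoids every A_i.

39·p = 1/13 ≈ 0.0769; existence CERTIFIED by the union bound.
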